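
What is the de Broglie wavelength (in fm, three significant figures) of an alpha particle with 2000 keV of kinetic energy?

λ = 10.2 fm

KE = 2000 keV = 3.204 × 10⁻¹³ J.
p = √(2mKE) = √(2 × 6.645 × 10⁻²⁷ × 3.204 × 10⁻¹³) = 6.525 × 10⁻²⁰ kg·m/s.
λ = h/p = 6.626 × 10⁻³⁴ / 6.525 × 10⁻²⁰ = 1.02 × 10⁻¹⁴ m = 10.2 fm.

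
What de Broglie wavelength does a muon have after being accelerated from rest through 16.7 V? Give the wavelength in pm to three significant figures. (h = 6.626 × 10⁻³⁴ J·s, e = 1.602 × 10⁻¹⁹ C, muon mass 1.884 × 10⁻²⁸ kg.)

KE = eV = 1.602 × 10⁻¹⁹ × 16.70 = 2.675 × 10⁻¹⁸ J.
p = √(2mKE) = √(2 × 1.884 × 10⁻²⁸ × 2.675 × 10⁻¹⁸) = 3.175 × 10⁻²³ kg·m/s.
λ = h/p = 6.626 × 10⁻³⁴ / 3.175 × 10⁻²³ = 2.09 × 10⁻¹¹ m = 20.9 pm.

λ = 20.9 pm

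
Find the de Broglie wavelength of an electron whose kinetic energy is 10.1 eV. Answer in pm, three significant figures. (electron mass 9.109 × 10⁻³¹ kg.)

λ = 386 pm

KE = 10.1 eV = 1.618 × 10⁻¹⁸ J.
p = √(2mKE) = √(2 × 9.109 × 10⁻³¹ × 1.618 × 10⁻¹⁸) = 1.717 × 10⁻²⁴ kg·m/s.
λ = h/p = 6.626 × 10⁻³⁴ / 1.717 × 10⁻²⁴ = 3.86 × 10⁻¹⁰ m = 386 pm.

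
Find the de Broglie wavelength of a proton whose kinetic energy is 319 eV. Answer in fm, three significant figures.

λ = 1600 fm

KE = 319 eV = 5.110 × 10⁻¹⁷ J.
p = √(2mKE) = √(2 × 1.673 × 10⁻²⁷ × 5.110 × 10⁻¹⁷) = 4.135 × 10⁻²² kg·m/s.
λ = h/p = 6.626 × 10⁻³⁴ / 4.135 × 10⁻²² = 1.60 × 10⁻¹² m = 1600 fm.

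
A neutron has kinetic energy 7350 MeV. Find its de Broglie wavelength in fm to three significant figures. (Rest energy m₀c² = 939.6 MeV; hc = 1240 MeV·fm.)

Total energy E = KE + m₀c² = 7350 + 939.6 = 8289.6 MeV.
(pc)² = E² − (m₀c²)² = (8289.6)² − (939.6)² = 6.783 × 10⁷ MeV², so pc = 8236 MeV.
λ = hc/(pc) = 1240 MeV·fm / 8236 MeV = 0.151 fm.

λ = 0.151 fm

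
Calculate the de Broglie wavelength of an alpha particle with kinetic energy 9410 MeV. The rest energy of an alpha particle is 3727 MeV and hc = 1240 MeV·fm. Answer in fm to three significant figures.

Total energy E = KE + m₀c² = 9410 + 3727 = 13137 MeV.
(pc)² = E² − (m₀c²)² = (13137)² − (3727)² = 1.587 × 10⁸ MeV², so pc = 1.260 × 10⁴ MeV.
λ = hc/(pc) = 1240 MeV·fm / 1.260 × 10⁴ MeV = 0.0984 fm.

λ = 0.0984 fm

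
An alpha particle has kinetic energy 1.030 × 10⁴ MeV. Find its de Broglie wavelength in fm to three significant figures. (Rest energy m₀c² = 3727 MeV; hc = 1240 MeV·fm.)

Total energy E = KE + m₀c² = 1.030 × 10⁴ + 3727 = 14027 MeV.
(pc)² = E² − (m₀c²)² = (14027)² − (3727)² = 1.829 × 10⁸ MeV², so pc = 1.352 × 10⁴ MeV.
λ = hc/(pc) = 1240 MeV·fm / 1.352 × 10⁴ MeV = 0.0917 fm.

λ = 0.0917 fm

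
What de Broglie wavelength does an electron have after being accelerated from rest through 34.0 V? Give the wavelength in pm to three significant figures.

KE = eV = 1.602 × 10⁻¹⁹ × 34.00 = 5.447 × 10⁻¹⁸ J.
p = √(2mKE) = √(2 × 9.109 × 10⁻³¹ × 5.447 × 10⁻¹⁸) = 3.150 × 10⁻²⁴ kg·m/s.
λ = h/p = 6.626 × 10⁻³⁴ / 3.150 × 10⁻²⁴ = 2.10 × 10⁻¹⁰ m = 210 pm.

λ = 210 pm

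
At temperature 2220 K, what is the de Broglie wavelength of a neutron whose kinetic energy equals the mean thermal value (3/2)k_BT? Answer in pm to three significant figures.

λ = 53.4 pm

KE = (3/2)k_BT = 1.5 × 1.381 × 10⁻²³ × 2220 = 4.599 × 10⁻²⁰ J.
p = √(2mKE) = √(2 × 1.675 × 10⁻²⁷ × 4.599 × 10⁻²⁰) = 1.241 × 10⁻²³ kg·m/s.
λ = h/p = 5.34 × 10⁻¹¹ m = 53.4 pm.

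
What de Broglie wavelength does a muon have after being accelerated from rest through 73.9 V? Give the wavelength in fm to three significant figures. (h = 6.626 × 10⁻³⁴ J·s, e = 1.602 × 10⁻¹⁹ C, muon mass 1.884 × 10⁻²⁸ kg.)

λ = 9920 fm

KE = eV = 1.602 × 10⁻¹⁹ × 73.90 = 1.184 × 10⁻¹⁷ J.
p = √(2mKE) = √(2 × 1.884 × 10⁻²⁸ × 1.184 × 10⁻¹⁷) = 6.679 × 10⁻²³ kg·m/s.
λ = h/p = 6.626 × 10⁻³⁴ / 6.679 × 10⁻²³ = 9.92 × 10⁻¹² m = 9920 fm.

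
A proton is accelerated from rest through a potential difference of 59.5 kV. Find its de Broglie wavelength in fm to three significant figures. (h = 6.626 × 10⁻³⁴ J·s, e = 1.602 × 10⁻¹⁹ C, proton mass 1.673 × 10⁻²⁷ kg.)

KE = eV = 1.602 × 10⁻¹⁹ × 5.950 × 10⁴ = 9.532 × 10⁻¹⁵ J.
p = √(2mKE) = √(2 × 1.673 × 10⁻²⁷ × 9.532 × 10⁻¹⁵) = 5.647 × 10⁻²¹ kg·m/s.
λ = h/p = 6.626 × 10⁻³⁴ / 5.647 × 10⁻²¹ = 1.17 × 10⁻¹³ m = 117 fm.

λ = 117 fm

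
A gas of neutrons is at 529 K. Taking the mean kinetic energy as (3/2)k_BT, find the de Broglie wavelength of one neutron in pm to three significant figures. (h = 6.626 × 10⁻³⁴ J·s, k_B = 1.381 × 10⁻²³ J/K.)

KE = (3/2)k_BT = 1.5 × 1.381 × 10⁻²³ × 529 = 1.096 × 10⁻²⁰ J.
p = √(2mKE) = √(2 × 1.675 × 10⁻²⁷ × 1.096 × 10⁻²⁰) = 6.059 × 10⁻²⁴ kg·m/s.
λ = h/p = 1.09 × 10⁻¹⁰ m = 109 pm.

λ = 109 pm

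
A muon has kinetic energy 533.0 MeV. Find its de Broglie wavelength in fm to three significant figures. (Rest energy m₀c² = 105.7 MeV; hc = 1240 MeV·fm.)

λ = 1.97 fm

Total energy E = KE + m₀c² = 533.0 + 105.7 = 638.7 MeV.
(pc)² = E² − (m₀c²)² = (638.7)² − (105.7)² = 3.968 × 10⁵ MeV², so pc = 629.9 MeV.
λ = hc/(pc) = 1240 MeV·fm / 629.9 MeV = 1.97 fm.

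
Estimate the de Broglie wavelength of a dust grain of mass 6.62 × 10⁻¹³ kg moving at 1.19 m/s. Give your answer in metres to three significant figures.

λ = 8.41 × 10⁻²² m

p = mv = 6.62 × 10⁻¹³ × 1.19 = 7.878 × 10⁻¹³ kg·m/s.
λ = h/p = 6.626 × 10⁻³⁴ / 7.878 × 10⁻¹³ = 8.41 × 10⁻²² m.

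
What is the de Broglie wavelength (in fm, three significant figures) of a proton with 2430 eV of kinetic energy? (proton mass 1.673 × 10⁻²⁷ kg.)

KE = 2430 eV = 3.893 × 10⁻¹⁶ J.
p = √(2mKE) = √(2 × 1.673 × 10⁻²⁷ × 3.893 × 10⁻¹⁶) = 1.141 × 10⁻²¹ kg·m/s.
λ = h/p = 6.626 × 10⁻³⁴ / 1.141 × 10⁻²¹ = 5.81 × 10⁻¹³ m = 581 fm.

λ = 581 fm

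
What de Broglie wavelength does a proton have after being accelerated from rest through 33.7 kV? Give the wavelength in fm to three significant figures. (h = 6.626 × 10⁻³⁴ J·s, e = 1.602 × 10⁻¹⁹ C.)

λ = 156 fm

KE = eV = 1.602 × 10⁻¹⁹ × 3.370 × 10⁴ = 5.399 × 10⁻¹⁵ J.
p = √(2mKE) = √(2 × 1.673 × 10⁻²⁷ × 5.399 × 10⁻¹⁵) = 4.250 × 10⁻²¹ kg·m/s.
λ = h/p = 6.626 × 10⁻³⁴ / 4.250 × 10⁻²¹ = 1.56 × 10⁻¹³ m = 156 fm.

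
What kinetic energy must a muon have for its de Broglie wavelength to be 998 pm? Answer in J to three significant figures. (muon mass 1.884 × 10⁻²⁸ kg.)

p = h/λ = 6.626 × 10⁻³⁴ / 9.980 × 10⁻¹⁰ = 6.639 × 10⁻²⁵ kg·m/s.
KE = p²/(2m) = (6.639 × 10⁻²⁵)² / (2 × 1.884 × 10⁻²⁸) = 1.170 × 10⁻²¹ J = 1.17 × 10⁻²¹ J.

KE = 1.17 × 10⁻²¹ J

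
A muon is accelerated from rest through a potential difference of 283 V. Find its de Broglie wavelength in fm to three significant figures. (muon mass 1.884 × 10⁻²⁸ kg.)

λ = 5070 fm

KE = eV = 1.602 × 10⁻¹⁹ × 283.0 = 4.534 × 10⁻¹⁷ J.
p = √(2mKE) = √(2 × 1.884 × 10⁻²⁸ × 4.534 × 10⁻¹⁷) = 1.307 × 10⁻²² kg·m/s.
λ = h/p = 6.626 × 10⁻³⁴ / 1.307 × 10⁻²² = 5.07 × 10⁻¹² m = 5070 fm.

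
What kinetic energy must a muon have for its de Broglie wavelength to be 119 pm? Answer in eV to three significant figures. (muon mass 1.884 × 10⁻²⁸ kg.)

p = h/λ = 6.626 × 10⁻³⁴ / 1.190 × 10⁻¹⁰ = 5.568 × 10⁻²⁴ kg·m/s.
KE = p²/(2m) = (5.568 × 10⁻²⁴)² / (2 × 1.884 × 10⁻²⁸) = 8.228 × 10⁻²⁰ J = 0.514 eV.

KE = 0.514 eV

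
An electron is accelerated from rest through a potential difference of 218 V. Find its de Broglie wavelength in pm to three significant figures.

KE = eV = 1.602 × 10⁻¹⁹ × 218.0 = 3.492 × 10⁻¹⁷ J.
p = √(2mKE) = √(2 × 9.109 × 10⁻³¹ × 3.492 × 10⁻¹⁷) = 7.976 × 10⁻²⁴ kg·m/s.
λ = h/p = 6.626 × 10⁻³⁴ / 7.976 × 10⁻²⁴ = 8.31 × 10⁻¹¹ m = 83.1 pm.

λ = 83.1 pm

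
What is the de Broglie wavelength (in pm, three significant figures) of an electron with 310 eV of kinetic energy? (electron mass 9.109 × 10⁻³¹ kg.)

KE = 310 eV = 4.966 × 10⁻¹⁷ J.
p = √(2mKE) = √(2 × 9.109 × 10⁻³¹ × 4.966 × 10⁻¹⁷) = 9.512 × 10⁻²⁴ kg·m/s.
λ = h/p = 6.626 × 10⁻³⁴ / 9.512 × 10⁻²⁴ = 6.97 × 10⁻¹¹ m = 69.7 pm.

λ = 69.7 pm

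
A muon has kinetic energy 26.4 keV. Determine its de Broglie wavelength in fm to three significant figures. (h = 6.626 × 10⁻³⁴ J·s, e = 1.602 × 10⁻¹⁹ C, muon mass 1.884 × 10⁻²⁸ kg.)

λ = 525 fm

KE = 26.4 keV = 4.229 × 10⁻¹⁵ J.
p = √(2mKE) = √(2 × 1.884 × 10⁻²⁸ × 4.229 × 10⁻¹⁵) = 1.262 × 10⁻²¹ kg·m/s.
λ = h/p = 6.626 × 10⁻³⁴ / 1.262 × 10⁻²¹ = 5.25 × 10⁻¹³ m = 525 fm.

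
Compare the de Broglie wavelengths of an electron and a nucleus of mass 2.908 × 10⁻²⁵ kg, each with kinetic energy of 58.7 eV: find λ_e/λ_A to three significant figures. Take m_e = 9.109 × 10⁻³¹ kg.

λ_e/λ_A = 565

At fixed KE, p = √(2mKE) so λ = h/p ∝ 1/√m.
λ_e/λ_A = √(m_A/m_e) = √(2.908 × 10⁻²⁵/9.109 × 10⁻³¹) = √(3.192 × 10⁵) = 565.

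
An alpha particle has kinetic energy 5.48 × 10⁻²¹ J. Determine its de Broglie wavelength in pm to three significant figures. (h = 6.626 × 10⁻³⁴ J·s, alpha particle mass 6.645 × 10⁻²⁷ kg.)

λ = 77.6 pm

p = √(2mKE) = √(2 × 6.645 × 10⁻²⁷ × 5.480 × 10⁻²¹) = 8.534 × 10⁻²⁴ kg·m/s.
λ = h/p = 6.626 × 10⁻³⁴ / 8.534 × 10⁻²⁴ = 7.76 × 10⁻¹¹ m = 77.6 pm.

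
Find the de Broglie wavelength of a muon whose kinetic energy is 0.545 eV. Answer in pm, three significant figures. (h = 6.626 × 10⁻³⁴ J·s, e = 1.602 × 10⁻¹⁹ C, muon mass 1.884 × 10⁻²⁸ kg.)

λ = 116 pm

KE = 0.545 eV = 8.731 × 10⁻²⁰ J.
p = √(2mKE) = √(2 × 1.884 × 10⁻²⁸ × 8.731 × 10⁻²⁰) = 5.736 × 10⁻²⁴ kg·m/s.
λ = h/p = 6.626 × 10⁻³⁴ / 5.736 × 10⁻²⁴ = 1.16 × 10⁻¹⁰ m = 116 pm.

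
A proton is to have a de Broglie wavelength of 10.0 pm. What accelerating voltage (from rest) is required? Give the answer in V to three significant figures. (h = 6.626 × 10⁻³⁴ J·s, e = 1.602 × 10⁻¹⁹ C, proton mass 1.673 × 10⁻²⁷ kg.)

p = h/λ = 6.626 × 10⁻³⁴ / 1.000 × 10⁻¹¹ = 6.626 × 10⁻²³ kg·m/s.
KE = p²/(2m) = 1.312 × 10⁻¹⁸ J.
V = KE/e = 1.312 × 10⁻¹⁸ / (1.602 × 10⁻¹⁹) = 8.19 V.

V = 8.19 V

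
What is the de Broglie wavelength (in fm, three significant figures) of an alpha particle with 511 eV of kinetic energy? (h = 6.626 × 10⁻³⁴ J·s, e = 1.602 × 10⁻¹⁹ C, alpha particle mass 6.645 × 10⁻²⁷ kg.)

KE = 511 eV = 8.186 × 10⁻¹⁷ J.
p = √(2mKE) = √(2 × 6.645 × 10⁻²⁷ × 8.186 × 10⁻¹⁷) = 1.043 × 10⁻²¹ kg·m/s.
λ = h/p = 6.626 × 10⁻³⁴ / 1.043 × 10⁻²¹ = 6.35 × 10⁻¹³ m = 635 fm.

λ = 635 fm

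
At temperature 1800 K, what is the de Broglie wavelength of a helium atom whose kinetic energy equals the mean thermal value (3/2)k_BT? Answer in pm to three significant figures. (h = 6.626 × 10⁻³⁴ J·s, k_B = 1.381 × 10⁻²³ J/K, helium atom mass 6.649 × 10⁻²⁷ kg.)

KE = (3/2)k_BT = 1.5 × 1.381 × 10⁻²³ × 1800 = 3.729 × 10⁻²⁰ J.
p = √(2mKE) = √(2 × 6.649 × 10⁻²⁷ × 3.729 × 10⁻²⁰) = 2.227 × 10⁻²³ kg·m/s.
λ = h/p = 2.98 × 10⁻¹¹ m = 29.8 pm.

λ = 29.8 pm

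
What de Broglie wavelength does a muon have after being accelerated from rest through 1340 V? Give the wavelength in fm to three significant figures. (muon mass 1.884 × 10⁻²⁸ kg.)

λ = 2330 fm

KE = eV = 1.602 × 10⁻¹⁹ × 1340 = 2.147 × 10⁻¹⁶ J.
p = √(2mKE) = √(2 × 1.884 × 10⁻²⁸ × 2.147 × 10⁻¹⁶) = 2.844 × 10⁻²² kg·m/s.
λ = h/p = 6.626 × 10⁻³⁴ / 2.844 × 10⁻²² = 2.33 × 10⁻¹² m = 2330 fm.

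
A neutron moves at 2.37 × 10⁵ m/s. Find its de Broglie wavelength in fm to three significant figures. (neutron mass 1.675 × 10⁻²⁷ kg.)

p = mv = 1.675 × 10⁻²⁷ × 2.37 × 10⁵ = 3.970 × 10⁻²² kg·m/s.
λ = h/p = 6.626 × 10⁻³⁴ / 3.970 × 10⁻²² = 1.67 × 10⁻¹² m = 1670 fm.

λ = 1670 fm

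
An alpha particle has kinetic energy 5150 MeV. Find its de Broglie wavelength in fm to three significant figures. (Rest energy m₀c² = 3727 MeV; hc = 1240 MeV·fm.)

Total energy E = KE + m₀c² = 5150 + 3727 = 8877 MeV.
(pc)² = E² − (m₀c²)² = (8877)² − (3727)² = 6.491 × 10⁷ MeV², so pc = 8057 MeV.
λ = hc/(pc) = 1240 MeV·fm / 8057 MeV = 0.154 fm.

λ = 0.154 fm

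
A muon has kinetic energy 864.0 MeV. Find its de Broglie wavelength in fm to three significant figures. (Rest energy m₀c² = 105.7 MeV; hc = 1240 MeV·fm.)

λ = 1.29 fm

Total energy E = KE + m₀c² = 864.0 + 105.7 = 969.7 MeV.
(pc)² = E² − (m₀c²)² = (969.7)² − (105.7)² = 9.291 × 10⁵ MeV², so pc = 963.9 MeV.
λ = hc/(pc) = 1240 MeV·fm / 963.9 MeV = 1.29 fm.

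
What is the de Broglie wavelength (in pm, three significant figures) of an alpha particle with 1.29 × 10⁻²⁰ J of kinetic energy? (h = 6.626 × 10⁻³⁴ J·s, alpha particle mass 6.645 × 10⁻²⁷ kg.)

p = √(2mKE) = √(2 × 6.645 × 10⁻²⁷ × 1.290 × 10⁻²⁰) = 1.309 × 10⁻²³ kg·m/s.
λ = h/p = 6.626 × 10⁻³⁴ / 1.309 × 10⁻²³ = 5.06 × 10⁻¹¹ m = 50.6 pm.

λ = 50.6 pm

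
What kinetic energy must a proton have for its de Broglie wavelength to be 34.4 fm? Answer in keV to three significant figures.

p = h/λ = 6.626 × 10⁻³⁴ / 3.440 × 10⁻¹⁴ = 1.926 × 10⁻²⁰ kg·m/s.
KE = p²/(2m) = (1.926 × 10⁻²⁰)² / (2 × 1.673 × 10⁻²⁷) = 1.109 × 10⁻¹³ J = 692 keV.

KE = 692 keV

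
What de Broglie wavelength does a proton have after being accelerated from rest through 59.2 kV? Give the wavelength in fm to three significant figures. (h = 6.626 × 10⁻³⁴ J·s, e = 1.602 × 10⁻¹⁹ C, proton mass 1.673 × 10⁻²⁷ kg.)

KE = eV = 1.602 × 10⁻¹⁹ × 5.920 × 10⁴ = 9.484 × 10⁻¹⁵ J.
p = √(2mKE) = √(2 × 1.673 × 10⁻²⁷ × 9.484 × 10⁻¹⁵) = 5.633 × 10⁻²¹ kg·m/s.
λ = h/p = 6.626 × 10⁻³⁴ / 5.633 × 10⁻²¹ = 1.18 × 10⁻¹³ m = 118 fm.

λ = 118 fm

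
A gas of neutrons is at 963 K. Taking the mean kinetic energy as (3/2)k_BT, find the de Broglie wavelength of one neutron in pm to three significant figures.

KE = (3/2)k_BT = 1.5 × 1.381 × 10⁻²³ × 963 = 1.995 × 10⁻²⁰ J.
p = √(2mKE) = √(2 × 1.675 × 10⁻²⁷ × 1.995 × 10⁻²⁰) = 8.175 × 10⁻²⁴ kg·m/s.
λ = h/p = 8.11 × 10⁻¹¹ m = 81.1 pm.

λ = 81.1 pm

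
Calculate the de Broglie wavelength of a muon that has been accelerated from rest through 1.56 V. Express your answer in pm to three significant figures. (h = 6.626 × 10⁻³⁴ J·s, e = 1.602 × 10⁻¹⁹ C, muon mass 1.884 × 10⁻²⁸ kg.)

KE = eV = 1.602 × 10⁻¹⁹ × 1.560 = 2.499 × 10⁻¹⁹ J.
p = √(2mKE) = √(2 × 1.884 × 10⁻²⁸ × 2.499 × 10⁻¹⁹) = 9.704 × 10⁻²⁴ kg·m/s.
λ = h/p = 6.626 × 10⁻³⁴ / 9.704 × 10⁻²⁴ = 6.83 × 10⁻¹¹ m = 68.3 pm.

λ = 68.3 pm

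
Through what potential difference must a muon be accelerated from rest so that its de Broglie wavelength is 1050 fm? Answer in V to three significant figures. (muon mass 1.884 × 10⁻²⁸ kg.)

p = h/λ = 6.626 × 10⁻³⁴ / 1.050 × 10⁻¹² = 6.310 × 10⁻²² kg·m/s.
KE = p²/(2m) = 1.057 × 10⁻¹⁵ J.
V = KE/e = 1.057 × 10⁻¹⁵ / (1.602 × 10⁻¹⁹) = 6600 V.

V = 6600 V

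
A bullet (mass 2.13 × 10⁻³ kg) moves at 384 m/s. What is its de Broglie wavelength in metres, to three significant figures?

p = mv = 2.13 × 10⁻³ × 384 = 8.179 × 10⁻¹ kg·m/s.
λ = h/p = 6.626 × 10⁻³⁴ / 8.179 × 10⁻¹ = 8.10 × 10⁻³⁴ m.

λ = 8.10 × 10⁻³⁴ m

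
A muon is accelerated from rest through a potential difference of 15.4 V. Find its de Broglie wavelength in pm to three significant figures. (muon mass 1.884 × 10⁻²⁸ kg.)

KE = eV = 1.602 × 10⁻¹⁹ × 15.40 = 2.467 × 10⁻¹⁸ J.
p = √(2mKE) = √(2 × 1.884 × 10⁻²⁸ × 2.467 × 10⁻¹⁸) = 3.049 × 10⁻²³ kg·m/s.
λ = h/p = 6.626 × 10⁻³⁴ / 3.049 × 10⁻²³ = 2.17 × 10⁻¹¹ m = 21.7 pm.

λ = 21.7 pm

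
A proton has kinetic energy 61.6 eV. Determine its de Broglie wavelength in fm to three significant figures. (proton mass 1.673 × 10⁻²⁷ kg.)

λ = 3650 fm

KE = 61.6 eV = 9.868 × 10⁻¹⁸ J.
p = √(2mKE) = √(2 × 1.673 × 10⁻²⁷ × 9.868 × 10⁻¹⁸) = 1.817 × 10⁻²² kg·m/s.
λ = h/p = 6.626 × 10⁻³⁴ / 1.817 × 10⁻²² = 3.65 × 10⁻¹² m = 3650 fm.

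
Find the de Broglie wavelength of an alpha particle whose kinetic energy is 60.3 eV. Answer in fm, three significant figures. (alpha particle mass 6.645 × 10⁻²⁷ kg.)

λ = 1850 fm

KE = 60.3 eV = 9.660 × 10⁻¹⁸ J.
p = √(2mKE) = √(2 × 6.645 × 10⁻²⁷ × 9.660 × 10⁻¹⁸) = 3.583 × 10⁻²² kg·m/s.
λ = h/p = 6.626 × 10⁻³⁴ / 3.583 × 10⁻²² = 1.85 × 10⁻¹² m = 1850 fm.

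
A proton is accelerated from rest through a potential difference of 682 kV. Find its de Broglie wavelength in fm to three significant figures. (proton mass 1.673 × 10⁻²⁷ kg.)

KE = eV = 1.602 × 10⁻¹⁹ × 6.820 × 10⁵ = 1.093 × 10⁻¹³ J.
p = √(2mKE) = √(2 × 1.673 × 10⁻²⁷ × 1.093 × 10⁻¹³) = 1.912 × 10⁻²⁰ kg·m/s.
λ = h/p = 6.626 × 10⁻³⁴ / 1.912 × 10⁻²⁰ = 3.47 × 10⁻¹⁴ m = 34.7 fm.

λ = 34.7 fm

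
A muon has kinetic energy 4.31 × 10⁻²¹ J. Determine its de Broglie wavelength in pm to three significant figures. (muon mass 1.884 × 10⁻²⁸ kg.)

p = √(2mKE) = √(2 × 1.884 × 10⁻²⁸ × 4.310 × 10⁻²¹) = 1.274 × 10⁻²⁴ kg·m/s.
λ = h/p = 6.626 × 10⁻³⁴ / 1.274 × 10⁻²⁴ = 5.20 × 10⁻¹⁰ m = 520 pm.

λ = 520 pm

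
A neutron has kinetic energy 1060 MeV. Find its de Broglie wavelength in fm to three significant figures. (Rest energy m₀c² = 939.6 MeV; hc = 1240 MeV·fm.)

λ = 0.703 fm

Total energy E = KE + m₀c² = 1060 + 939.6 = 1999.6 MeV.
(pc)² = E² − (m₀c²)² = (1999.6)² − (939.6)² = 3.116 × 10⁶ MeV², so pc = 1765 MeV.
λ = hc/(pc) = 1240 MeV·fm / 1765 MeV = 0.703 fm.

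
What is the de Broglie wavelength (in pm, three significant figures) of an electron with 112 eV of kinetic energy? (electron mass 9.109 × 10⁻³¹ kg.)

λ = 116 pm

KE = 112 eV = 1.794 × 10⁻¹⁷ J.
p = √(2mKE) = √(2 × 9.109 × 10⁻³¹ × 1.794 × 10⁻¹⁷) = 5.717 × 10⁻²⁴ kg·m/s.
λ = h/p = 6.626 × 10⁻³⁴ / 5.717 × 10⁻²⁴ = 1.16 × 10⁻¹⁰ m = 116 pm.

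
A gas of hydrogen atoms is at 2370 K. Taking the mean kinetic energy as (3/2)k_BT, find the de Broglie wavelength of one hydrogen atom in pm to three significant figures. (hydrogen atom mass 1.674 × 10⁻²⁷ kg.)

KE = (3/2)k_BT = 1.5 × 1.381 × 10⁻²³ × 2370 = 4.909 × 10⁻²⁰ J.
p = √(2mKE) = √(2 × 1.674 × 10⁻²⁷ × 4.909 × 10⁻²⁰) = 1.282 × 10⁻²³ kg·m/s.
λ = h/p = 5.17 × 10⁻¹¹ m = 51.7 pm.

λ = 51.7 pm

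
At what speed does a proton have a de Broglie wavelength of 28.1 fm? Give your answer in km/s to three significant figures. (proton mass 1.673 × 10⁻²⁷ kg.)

v = 1.41 × 10⁴ km/s

p = h/λ = 6.626 × 10⁻³⁴ / 2.810 × 10⁻¹⁴ = 2.358 × 10⁻²⁰ kg·m/s.
v = p/m = 2.358 × 10⁻²⁰ / 1.673 × 10⁻²⁷ = 1.41 × 10⁷ m/s = 1.41 × 10⁴ km/s.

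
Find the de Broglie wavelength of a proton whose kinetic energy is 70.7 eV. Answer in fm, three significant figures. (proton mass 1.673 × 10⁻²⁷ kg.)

λ = 3400 fm

KE = 70.7 eV = 1.133 × 10⁻¹⁷ J.
p = √(2mKE) = √(2 × 1.673 × 10⁻²⁷ × 1.133 × 10⁻¹⁷) = 1.947 × 10⁻²² kg·m/s.
λ = h/p = 6.626 × 10⁻³⁴ / 1.947 × 10⁻²² = 3.40 × 10⁻¹² m = 3400 fm.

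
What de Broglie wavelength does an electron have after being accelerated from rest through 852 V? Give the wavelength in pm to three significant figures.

KE = eV = 1.602 × 10⁻¹⁹ × 852.0 = 1.365 × 10⁻¹⁶ J.
p = √(2mKE) = √(2 × 9.109 × 10⁻³¹ × 1.365 × 10⁻¹⁶) = 1.577 × 10⁻²³ kg·m/s.
λ = h/p = 6.626 × 10⁻³⁴ / 1.577 × 10⁻²³ = 4.20 × 10⁻¹¹ m = 42.0 pm.

λ = 42.0 pm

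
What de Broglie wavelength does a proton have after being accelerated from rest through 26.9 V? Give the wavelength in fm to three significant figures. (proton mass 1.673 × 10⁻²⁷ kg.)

KE = eV = 1.602 × 10⁻¹⁹ × 26.90 = 4.309 × 10⁻¹⁸ J.
p = √(2mKE) = √(2 × 1.673 × 10⁻²⁷ × 4.309 × 10⁻¹⁸) = 1.201 × 10⁻²² kg·m/s.
λ = h/p = 6.626 × 10⁻³⁴ / 1.201 × 10⁻²² = 5.52 × 10⁻¹² m = 5520 fm.

λ = 5520 fm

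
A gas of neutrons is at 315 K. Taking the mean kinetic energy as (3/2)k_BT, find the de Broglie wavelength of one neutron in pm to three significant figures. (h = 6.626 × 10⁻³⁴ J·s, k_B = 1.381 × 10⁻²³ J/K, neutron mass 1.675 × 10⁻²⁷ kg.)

λ = 142 pm

KE = (3/2)k_BT = 1.5 × 1.381 × 10⁻²³ × 315 = 6.525 × 10⁻²¹ J.
p = √(2mKE) = √(2 × 1.675 × 10⁻²⁷ × 6.525 × 10⁻²¹) = 4.675 × 10⁻²⁴ kg·m/s.
λ = h/p = 1.42 × 10⁻¹⁰ m = 142 pm.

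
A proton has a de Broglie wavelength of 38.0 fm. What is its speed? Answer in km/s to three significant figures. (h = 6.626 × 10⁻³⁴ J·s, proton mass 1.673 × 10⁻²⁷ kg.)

p = h/λ = 6.626 × 10⁻³⁴ / 3.800 × 10⁻¹⁴ = 1.744 × 10⁻²⁰ kg·m/s.
v = p/m = 1.744 × 10⁻²⁰ / 1.673 × 10⁻²⁷ = 1.04 × 10⁷ m/s = 1.04 × 10⁴ km/s.

v = 1.04 × 10⁴ km/s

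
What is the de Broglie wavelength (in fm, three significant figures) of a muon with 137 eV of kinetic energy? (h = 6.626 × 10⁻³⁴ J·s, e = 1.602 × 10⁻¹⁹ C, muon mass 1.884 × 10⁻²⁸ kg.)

KE = 137 eV = 2.195 × 10⁻¹⁷ J.
p = √(2mKE) = √(2 × 1.884 × 10⁻²⁸ × 2.195 × 10⁻¹⁷) = 9.094 × 10⁻²³ kg·m/s.
λ = h/p = 6.626 × 10⁻³⁴ / 9.094 × 10⁻²³ = 7.29 × 10⁻¹² m = 7290 fm.

λ = 7290 fm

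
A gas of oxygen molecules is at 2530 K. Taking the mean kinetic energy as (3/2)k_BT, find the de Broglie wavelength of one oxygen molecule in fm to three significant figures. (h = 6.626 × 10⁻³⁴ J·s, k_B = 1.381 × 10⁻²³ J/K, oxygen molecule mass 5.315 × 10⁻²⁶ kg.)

KE = (3/2)k_BT = 1.5 × 1.381 × 10⁻²³ × 2530 = 5.241 × 10⁻²⁰ J.
p = √(2mKE) = √(2 × 5.315 × 10⁻²⁶ × 5.241 × 10⁻²⁰) = 7.464 × 10⁻²³ kg·m/s.
λ = h/p = 8.88 × 10⁻¹² m = 8880 fm.

λ = 8880 fm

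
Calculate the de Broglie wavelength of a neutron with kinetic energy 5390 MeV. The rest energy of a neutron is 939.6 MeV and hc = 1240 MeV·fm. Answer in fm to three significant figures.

λ = 0.198 fm

Total energy E = KE + m₀c² = 5390 + 939.6 = 6329.6 MeV.
(pc)² = E² − (m₀c²)² = (6329.6)² − (939.6)² = 3.918 × 10⁷ MeV², so pc = 6259 MeV.
λ = hc/(pc) = 1240 MeV·fm / 6259 MeV = 0.198 fm.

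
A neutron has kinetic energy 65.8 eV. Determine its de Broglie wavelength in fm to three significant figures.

λ = 3530 fm

KE = 65.8 eV = 1.054 × 10⁻¹⁷ J.
p = √(2mKE) = √(2 × 1.675 × 10⁻²⁷ × 1.054 × 10⁻¹⁷) = 1.879 × 10⁻²² kg·m/s.
λ = h/p = 6.626 × 10⁻³⁴ / 1.879 × 10⁻²² = 3.53 × 10⁻¹² m = 3530 fm.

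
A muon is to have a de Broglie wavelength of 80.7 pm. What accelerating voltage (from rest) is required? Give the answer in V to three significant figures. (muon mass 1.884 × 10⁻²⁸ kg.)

p = h/λ = 6.626 × 10⁻³⁴ / 8.070 × 10⁻¹¹ = 8.211 × 10⁻²⁴ kg·m/s.
KE = p²/(2m) = 1.789 × 10⁻¹⁹ J.
V = KE/e = 1.789 × 10⁻¹⁹ / (1.602 × 10⁻¹⁹) = 1.12 V.

V = 1.12 V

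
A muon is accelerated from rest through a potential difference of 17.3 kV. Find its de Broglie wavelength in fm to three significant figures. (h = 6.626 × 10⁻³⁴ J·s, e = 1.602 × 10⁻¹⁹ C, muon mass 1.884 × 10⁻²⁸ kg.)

KE = eV = 1.602 × 10⁻¹⁹ × 1.730 × 10⁴ = 2.771 × 10⁻¹⁵ J.
p = √(2mKE) = √(2 × 1.884 × 10⁻²⁸ × 2.771 × 10⁻¹⁵) = 1.022 × 10⁻²¹ kg·m/s.
λ = h/p = 6.626 × 10⁻³⁴ / 1.022 × 10⁻²¹ = 6.48 × 10⁻¹³ m = 648 fm.

λ = 648 fm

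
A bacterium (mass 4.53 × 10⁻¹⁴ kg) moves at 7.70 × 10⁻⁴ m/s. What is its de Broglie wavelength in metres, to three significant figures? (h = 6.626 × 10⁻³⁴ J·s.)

p = mv = 4.53 × 10⁻¹⁴ × 7.70 × 10⁻⁴ = 3.488 × 10⁻¹⁷ kg·m/s.
λ = h/p = 6.626 × 10⁻³⁴ / 3.488 × 10⁻¹⁷ = 1.90 × 10⁻¹⁷ m.

λ = 1.90 × 10⁻¹⁷ m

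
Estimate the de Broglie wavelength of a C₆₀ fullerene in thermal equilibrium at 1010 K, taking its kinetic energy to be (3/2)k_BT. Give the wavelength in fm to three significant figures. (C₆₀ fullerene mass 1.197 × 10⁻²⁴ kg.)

λ = 2960 fm

KE = (3/2)k_BT = 1.5 × 1.381 × 10⁻²³ × 1010 = 2.092 × 10⁻²⁰ J.
p = √(2mKE) = √(2 × 1.197 × 10⁻²⁴ × 2.092 × 10⁻²⁰) = 2.238 × 10⁻²² kg·m/s.
λ = h/p = 2.96 × 10⁻¹² m = 2960 fm.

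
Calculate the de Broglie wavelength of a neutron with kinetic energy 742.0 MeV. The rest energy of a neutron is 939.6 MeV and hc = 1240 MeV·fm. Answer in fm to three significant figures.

λ = 0.889 fm

Total energy E = KE + m₀c² = 742.0 + 939.6 = 1681.6 MeV.
(pc)² = E² − (m₀c²)² = (1681.6)² − (939.6)² = 1.945 × 10⁶ MeV², so pc = 1395 MeV.
λ = hc/(pc) = 1240 MeV·fm / 1395 MeV = 0.889 fm.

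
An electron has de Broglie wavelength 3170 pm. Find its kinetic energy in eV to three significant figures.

KE = 0.150 eV

p = h/λ = 6.626 × 10⁻³⁴ / 3.170 × 10⁻⁹ = 2.090 × 10⁻²⁵ kg·m/s.
KE = p²/(2m) = (2.090 × 10⁻²⁵)² / (2 × 9.109 × 10⁻³¹) = 2.398 × 10⁻²⁰ J = 0.150 eV.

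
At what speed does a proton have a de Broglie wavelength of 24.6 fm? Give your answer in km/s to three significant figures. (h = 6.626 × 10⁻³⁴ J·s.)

p = h/λ = 6.626 × 10⁻³⁴ / 2.460 × 10⁻¹⁴ = 2.693 × 10⁻²⁰ kg·m/s.
v = p/m = 2.693 × 10⁻²⁰ / 1.673 × 10⁻²⁷ = 1.61 × 10⁷ m/s = 1.61 × 10⁴ km/s.

v = 1.61 × 10⁴ km/s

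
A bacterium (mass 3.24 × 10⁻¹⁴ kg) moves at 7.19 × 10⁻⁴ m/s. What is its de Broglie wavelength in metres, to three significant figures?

p = mv = 3.24 × 10⁻¹⁴ × 7.19 × 10⁻⁴ = 2.330 × 10⁻¹⁷ kg·m/s.
λ = h/p = 6.626 × 10⁻³⁴ / 2.330 × 10⁻¹⁷ = 2.84 × 10⁻¹⁷ m.

λ = 2.84 × 10⁻¹⁷ m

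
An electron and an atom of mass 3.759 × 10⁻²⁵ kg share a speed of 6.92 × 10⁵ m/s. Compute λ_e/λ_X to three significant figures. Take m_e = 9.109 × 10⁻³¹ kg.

At fixed v, p = mv so λ = h/(mv) ∝ 1/m.
λ_e/λ_X = m_X/m_e = 3.759 × 10⁻²⁵/9.109 × 10⁻³¹ = 4.13 × 10⁵.

λ_e/λ_X = 4.13 × 10⁵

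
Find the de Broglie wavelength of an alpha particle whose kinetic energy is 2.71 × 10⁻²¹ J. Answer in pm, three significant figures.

λ = 110 pm

p = √(2mKE) = √(2 × 6.645 × 10⁻²⁷ × 2.710 × 10⁻²¹) = 6.001 × 10⁻²⁴ kg·m/s.
λ = h/p = 6.626 × 10⁻³⁴ / 6.001 × 10⁻²⁴ = 1.10 × 10⁻¹⁰ m = 110 pm.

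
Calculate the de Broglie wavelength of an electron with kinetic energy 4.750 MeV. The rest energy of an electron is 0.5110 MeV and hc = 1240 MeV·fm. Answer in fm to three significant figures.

Total energy E = KE + m₀c² = 4.750 + 0.5110 = 5.2610 MeV.
(pc)² = E² − (m₀c²)² = (5.2610)² − (0.5110)² = 27.42 MeV², so pc = 5.236 MeV.
λ = hc/(pc) = 1240 MeV·fm / 5.236 MeV = 237 fm.

λ = 237 fm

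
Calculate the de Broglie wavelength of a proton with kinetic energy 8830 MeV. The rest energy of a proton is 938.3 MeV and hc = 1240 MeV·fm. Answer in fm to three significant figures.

λ = 0.128 fm

Total energy E = KE + m₀c² = 8830 + 938.3 = 9768.3 MeV.
(pc)² = E² − (m₀c²)² = (9768.3)² − (938.3)² = 9.454 × 10⁷ MeV², so pc = 9723 MeV.
λ = hc/(pc) = 1240 MeV·fm / 9723 MeV = 0.128 fm.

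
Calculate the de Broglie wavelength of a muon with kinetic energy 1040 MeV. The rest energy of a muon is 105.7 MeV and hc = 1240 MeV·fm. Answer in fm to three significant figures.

λ = 1.09 fm

Total energy E = KE + m₀c² = 1040 + 105.7 = 1145.7 MeV.
(pc)² = E² − (m₀c²)² = (1145.7)² − (105.7)² = 1.301 × 10⁶ MeV², so pc = 1141 MeV.
λ = hc/(pc) = 1240 MeV·fm / 1141 MeV = 1.09 fm.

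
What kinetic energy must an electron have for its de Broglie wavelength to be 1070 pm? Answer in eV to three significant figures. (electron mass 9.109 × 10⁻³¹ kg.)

KE = 1.31 eV

p = h/λ = 6.626 × 10⁻³⁴ / 1.070 × 10⁻⁹ = 6.193 × 10⁻²⁵ kg·m/s.
KE = p²/(2m) = (6.193 × 10⁻²⁵)² / (2 × 9.109 × 10⁻³¹) = 2.105 × 10⁻¹⁹ J = 1.31 eV.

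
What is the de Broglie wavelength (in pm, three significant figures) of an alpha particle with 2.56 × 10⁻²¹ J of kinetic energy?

p = √(2mKE) = √(2 × 6.645 × 10⁻²⁷ × 2.560 × 10⁻²¹) = 5.833 × 10⁻²⁴ kg·m/s.
λ = h/p = 6.626 × 10⁻³⁴ / 5.833 × 10⁻²⁴ = 1.14 × 10⁻¹⁰ m = 114 pm.

λ = 114 pm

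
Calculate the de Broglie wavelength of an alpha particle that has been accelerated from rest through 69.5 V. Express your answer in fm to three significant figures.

KE = 2eV = 2 × 1.602 × 10⁻¹⁹ × 69.50 = 2.227 × 10⁻¹⁷ J.
p = √(2mKE) = √(2 × 6.645 × 10⁻²⁷ × 2.227 × 10⁻¹⁷) = 5.440 × 10⁻²² kg·m/s.
λ = h/p = 6.626 × 10⁻³⁴ / 5.440 × 10⁻²² = 1.22 × 10⁻¹² m = 1220 fm.

λ = 1220 fm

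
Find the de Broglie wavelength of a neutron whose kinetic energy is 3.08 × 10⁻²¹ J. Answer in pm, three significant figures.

p = √(2mKE) = √(2 × 1.675 × 10⁻²⁷ × 3.080 × 10⁻²¹) = 3.212 × 10⁻²⁴ kg·m/s.
λ = h/p = 6.626 × 10⁻³⁴ / 3.212 × 10⁻²⁴ = 2.06 × 10⁻¹⁰ m = 206 pm.

λ = 206 pm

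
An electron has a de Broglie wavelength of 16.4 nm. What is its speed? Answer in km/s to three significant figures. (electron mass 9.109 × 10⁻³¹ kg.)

p = h/λ = 6.626 × 10⁻³⁴ / 1.640 × 10⁻⁸ = 4.040 × 10⁻²⁶ kg·m/s.
v = p/m = 4.040 × 10⁻²⁶ / 9.109 × 10⁻³¹ = 4.44 × 10⁴ m/s = 44.4 km/s.

v = 44.4 km/s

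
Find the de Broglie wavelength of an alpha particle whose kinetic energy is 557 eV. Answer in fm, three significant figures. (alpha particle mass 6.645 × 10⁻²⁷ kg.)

λ = 608 fm

KE = 557 eV = 8.923 × 10⁻¹⁷ J.
p = √(2mKE) = √(2 × 6.645 × 10⁻²⁷ × 8.923 × 10⁻¹⁷) = 1.089 × 10⁻²¹ kg·m/s.
λ = h/p = 6.626 × 10⁻³⁴ / 1.089 × 10⁻²¹ = 6.08 × 10⁻¹³ m = 608 fm.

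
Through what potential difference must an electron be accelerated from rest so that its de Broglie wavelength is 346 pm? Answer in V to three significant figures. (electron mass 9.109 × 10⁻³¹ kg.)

p = h/λ = 6.626 × 10⁻³⁴ / 3.460 × 10⁻¹⁰ = 1.915 × 10⁻²⁴ kg·m/s.
KE = p²/(2m) = 2.013 × 10⁻¹⁸ J.
V = KE/e = 2.013 × 10⁻¹⁸ / (1.602 × 10⁻¹⁹) = 12.6 V.

V = 12.6 V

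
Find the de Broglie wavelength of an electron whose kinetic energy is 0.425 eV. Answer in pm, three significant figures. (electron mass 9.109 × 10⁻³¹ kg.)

KE = 0.425 eV = 6.809 × 10⁻²⁰ J.
p = √(2mKE) = √(2 × 9.109 × 10⁻³¹ × 6.809 × 10⁻²⁰) = 3.522 × 10⁻²⁵ kg·m/s.
λ = h/p = 6.626 × 10⁻³⁴ / 3.522 × 10⁻²⁵ = 1.88 × 10⁻⁹ m = 1880 pm.

λ = 1880 pm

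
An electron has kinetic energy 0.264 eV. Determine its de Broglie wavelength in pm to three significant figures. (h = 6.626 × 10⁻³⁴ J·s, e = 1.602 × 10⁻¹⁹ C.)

KE = 0.264 eV = 4.229 × 10⁻²⁰ J.
p = √(2mKE) = √(2 × 9.109 × 10⁻³¹ × 4.229 × 10⁻²⁰) = 2.776 × 10⁻²⁵ kg·m/s.
λ = h/p = 6.626 × 10⁻³⁴ / 2.776 × 10⁻²⁵ = 2.39 × 10⁻⁹ m = 2390 pm.

λ = 2390 pm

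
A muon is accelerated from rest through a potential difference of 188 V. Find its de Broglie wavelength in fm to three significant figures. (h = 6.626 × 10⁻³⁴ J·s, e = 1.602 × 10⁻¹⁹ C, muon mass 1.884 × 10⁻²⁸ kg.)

KE = eV = 1.602 × 10⁻¹⁹ × 188.0 = 3.012 × 10⁻¹⁷ J.
p = √(2mKE) = √(2 × 1.884 × 10⁻²⁸ × 3.012 × 10⁻¹⁷) = 1.065 × 10⁻²² kg·m/s.
λ = h/p = 6.626 × 10⁻³⁴ / 1.065 × 10⁻²² = 6.22 × 10⁻¹² m = 6220 fm.

λ = 6220 fm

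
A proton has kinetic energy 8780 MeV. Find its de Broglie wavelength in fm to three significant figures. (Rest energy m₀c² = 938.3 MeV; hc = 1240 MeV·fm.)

λ = 0.128 fm

Total energy E = KE + m₀c² = 8780 + 938.3 = 9718.3 MeV.
(pc)² = E² − (m₀c²)² = (9718.3)² − (938.3)² = 9.356 × 10⁷ MeV², so pc = 9673 MeV.
λ = hc/(pc) = 1240 MeV·fm / 9673 MeV = 0.128 fm.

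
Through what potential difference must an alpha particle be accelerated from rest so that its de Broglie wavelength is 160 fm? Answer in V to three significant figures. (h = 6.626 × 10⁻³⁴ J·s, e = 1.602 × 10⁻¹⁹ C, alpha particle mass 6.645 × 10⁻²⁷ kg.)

p = h/λ = 6.626 × 10⁻³⁴ / 1.600 × 10⁻¹³ = 4.141 × 10⁻²¹ kg·m/s.
KE = p²/(2m) = 1.290 × 10⁻¹⁵ J.
V = KE/2e = 1.290 × 10⁻¹⁵ / (2 × 1.602 × 10⁻¹⁹) = 4030 V.

V = 4030 V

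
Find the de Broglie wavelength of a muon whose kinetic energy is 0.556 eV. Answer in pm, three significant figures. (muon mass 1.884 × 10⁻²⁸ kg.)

λ = 114 pm

KE = 0.556 eV = 8.907 × 10⁻²⁰ J.
p = √(2mKE) = √(2 × 1.884 × 10⁻²⁸ × 8.907 × 10⁻²⁰) = 5.793 × 10⁻²⁴ kg·m/s.
λ = h/p = 6.626 × 10⁻³⁴ / 5.793 × 10⁻²⁴ = 1.14 × 10⁻¹⁰ m = 114 pm.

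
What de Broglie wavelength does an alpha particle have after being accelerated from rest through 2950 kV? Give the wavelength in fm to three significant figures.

KE = 2eV = 2 × 1.602 × 10⁻¹⁹ × 2.950 × 10⁶ = 9.452 × 10⁻¹³ J.
p = √(2mKE) = √(2 × 6.645 × 10⁻²⁷ × 9.452 × 10⁻¹³) = 1.121 × 10⁻¹⁹ kg·m/s.
λ = h/p = 6.626 × 10⁻³⁴ / 1.121 × 10⁻¹⁹ = 5.91 × 10⁻¹⁵ m = 5.91 fm.

λ = 5.91 fm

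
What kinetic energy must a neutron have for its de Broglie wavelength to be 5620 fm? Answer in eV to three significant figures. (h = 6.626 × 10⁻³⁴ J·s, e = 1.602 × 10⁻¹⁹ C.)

p = h/λ = 6.626 × 10⁻³⁴ / 5.620 × 10⁻¹² = 1.179 × 10⁻²² kg·m/s.
KE = p²/(2m) = (1.179 × 10⁻²²)² / (2 × 1.675 × 10⁻²⁷) = 4.149 × 10⁻¹⁸ J = 25.9 eV.

KE = 25.9 eV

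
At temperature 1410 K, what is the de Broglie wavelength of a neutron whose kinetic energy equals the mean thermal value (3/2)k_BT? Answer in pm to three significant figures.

KE = (3/2)k_BT = 1.5 × 1.381 × 10⁻²³ × 1410 = 2.921 × 10⁻²⁰ J.
p = √(2mKE) = √(2 × 1.675 × 10⁻²⁷ × 2.921 × 10⁻²⁰) = 9.892 × 10⁻²⁴ kg·m/s.
λ = h/p = 6.70 × 10⁻¹¹ m = 67.0 pm.

λ = 67.0 pm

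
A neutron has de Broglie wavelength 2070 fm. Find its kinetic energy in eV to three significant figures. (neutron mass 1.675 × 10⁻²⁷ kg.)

p = h/λ = 6.626 × 10⁻³⁴ / 2.070 × 10⁻¹² = 3.201 × 10⁻²² kg·m/s.
KE = p²/(2m) = (3.201 × 10⁻²²)² / (2 × 1.675 × 10⁻²⁷) = 3.059 × 10⁻¹⁷ J = 191 eV.

KE = 191 eV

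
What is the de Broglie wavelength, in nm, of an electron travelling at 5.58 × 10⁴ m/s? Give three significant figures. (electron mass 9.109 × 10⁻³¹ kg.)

λ = 13.0 nm

p = mv = 9.109 × 10⁻³¹ × 5.58 × 10⁴ = 5.083 × 10⁻²⁶ kg·m/s.
λ = h/p = 6.626 × 10⁻³⁴ / 5.083 × 10⁻²⁶ = 1.30 × 10⁻⁸ m = 13.0 nm.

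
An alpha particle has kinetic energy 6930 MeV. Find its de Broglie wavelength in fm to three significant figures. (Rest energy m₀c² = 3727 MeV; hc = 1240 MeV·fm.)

Total energy E = KE + m₀c² = 6930 + 3727 = 10657 MeV.
(pc)² = E² − (m₀c²)² = (10657)² − (3727)² = 9.968 × 10⁷ MeV², so pc = 9984 MeV.
λ = hc/(pc) = 1240 MeV·fm / 9984 MeV = 0.124 fm.

λ = 0.124 fm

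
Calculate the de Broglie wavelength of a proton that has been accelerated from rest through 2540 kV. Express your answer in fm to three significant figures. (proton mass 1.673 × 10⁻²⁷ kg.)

λ = 18.0 fm

KE = eV = 1.602 × 10⁻¹⁹ × 2.540 × 10⁶ = 4.069 × 10⁻¹³ J.
p = √(2mKE) = √(2 × 1.673 × 10⁻²⁷ × 4.069 × 10⁻¹³) = 3.690 × 10⁻²⁰ kg·m/s.
λ = h/p = 6.626 × 10⁻³⁴ / 3.690 × 10⁻²⁰ = 1.80 × 10⁻¹⁴ m = 18.0 fm.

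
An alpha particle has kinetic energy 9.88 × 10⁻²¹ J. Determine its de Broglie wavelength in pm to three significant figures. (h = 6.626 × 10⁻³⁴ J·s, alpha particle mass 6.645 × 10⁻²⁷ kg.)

λ = 57.8 pm

p = √(2mKE) = √(2 × 6.645 × 10⁻²⁷ × 9.880 × 10⁻²¹) = 1.146 × 10⁻²³ kg·m/s.
λ = h/p = 6.626 × 10⁻³⁴ / 1.146 × 10⁻²³ = 5.78 × 10⁻¹¹ m = 57.8 pm.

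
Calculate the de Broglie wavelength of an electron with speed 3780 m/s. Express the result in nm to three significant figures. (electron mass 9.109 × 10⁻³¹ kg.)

p = mv = 9.109 × 10⁻³¹ × 3780 = 3.443 × 10⁻²⁷ kg·m/s.
λ = h/p = 6.626 × 10⁻³⁴ / 3.443 × 10⁻²⁷ = 1.92 × 10⁻⁷ m = 192 nm.

λ = 192 nm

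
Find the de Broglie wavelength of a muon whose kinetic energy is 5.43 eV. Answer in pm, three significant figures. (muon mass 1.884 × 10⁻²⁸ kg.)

λ = 36.6 pm

KE = 5.43 eV = 8.699 × 10⁻¹⁹ J.
p = √(2mKE) = √(2 × 1.884 × 10⁻²⁸ × 8.699 × 10⁻¹⁹) = 1.810 × 10⁻²³ kg·m/s.
λ = h/p = 6.626 × 10⁻³⁴ / 1.810 × 10⁻²³ = 3.66 × 10⁻¹¹ m = 36.6 pm.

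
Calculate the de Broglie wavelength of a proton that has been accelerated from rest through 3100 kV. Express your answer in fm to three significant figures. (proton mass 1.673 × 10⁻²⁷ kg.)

λ = 16.3 fm

KE = eV = 1.602 × 10⁻¹⁹ × 3.100 × 10⁶ = 4.966 × 10⁻¹³ J.
p = √(2mKE) = √(2 × 1.673 × 10⁻²⁷ × 4.966 × 10⁻¹³) = 4.076 × 10⁻²⁰ kg·m/s.
λ = h/p = 6.626 × 10⁻³⁴ / 4.076 × 10⁻²⁰ = 1.63 × 10⁻¹⁴ m = 16.3 fm.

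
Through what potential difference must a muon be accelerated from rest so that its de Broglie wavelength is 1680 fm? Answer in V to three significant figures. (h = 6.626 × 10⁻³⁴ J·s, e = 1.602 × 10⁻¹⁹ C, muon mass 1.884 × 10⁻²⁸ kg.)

p = h/λ = 6.626 × 10⁻³⁴ / 1.680 × 10⁻¹² = 3.944 × 10⁻²² kg·m/s.
KE = p²/(2m) = 4.128 × 10⁻¹⁶ J.
V = KE/e = 4.128 × 10⁻¹⁶ / (1.602 × 10⁻¹⁹) = 2580 V.

V = 2580 V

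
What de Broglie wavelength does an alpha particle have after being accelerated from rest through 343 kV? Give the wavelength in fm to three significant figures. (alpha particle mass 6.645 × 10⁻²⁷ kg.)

λ = 17.3 fm

KE = 2eV = 2 × 1.602 × 10⁻¹⁹ × 3.430 × 10⁵ = 1.099 × 10⁻¹³ J.
p = √(2mKE) = √(2 × 6.645 × 10⁻²⁷ × 1.099 × 10⁻¹³) = 3.822 × 10⁻²⁰ kg·m/s.
λ = h/p = 6.626 × 10⁻³⁴ / 3.822 × 10⁻²⁰ = 1.73 × 10⁻¹⁴ m = 17.3 fm.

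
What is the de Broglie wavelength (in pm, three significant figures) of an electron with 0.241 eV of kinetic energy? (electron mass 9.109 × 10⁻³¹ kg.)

KE = 0.241 eV = 3.861 × 10⁻²⁰ J.
p = √(2mKE) = √(2 × 9.109 × 10⁻³¹ × 3.861 × 10⁻²⁰) = 2.652 × 10⁻²⁵ kg·m/s.
λ = h/p = 6.626 × 10⁻³⁴ / 2.652 × 10⁻²⁵ = 2.50 × 10⁻⁹ m = 2500 pm.

λ = 2500 pm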